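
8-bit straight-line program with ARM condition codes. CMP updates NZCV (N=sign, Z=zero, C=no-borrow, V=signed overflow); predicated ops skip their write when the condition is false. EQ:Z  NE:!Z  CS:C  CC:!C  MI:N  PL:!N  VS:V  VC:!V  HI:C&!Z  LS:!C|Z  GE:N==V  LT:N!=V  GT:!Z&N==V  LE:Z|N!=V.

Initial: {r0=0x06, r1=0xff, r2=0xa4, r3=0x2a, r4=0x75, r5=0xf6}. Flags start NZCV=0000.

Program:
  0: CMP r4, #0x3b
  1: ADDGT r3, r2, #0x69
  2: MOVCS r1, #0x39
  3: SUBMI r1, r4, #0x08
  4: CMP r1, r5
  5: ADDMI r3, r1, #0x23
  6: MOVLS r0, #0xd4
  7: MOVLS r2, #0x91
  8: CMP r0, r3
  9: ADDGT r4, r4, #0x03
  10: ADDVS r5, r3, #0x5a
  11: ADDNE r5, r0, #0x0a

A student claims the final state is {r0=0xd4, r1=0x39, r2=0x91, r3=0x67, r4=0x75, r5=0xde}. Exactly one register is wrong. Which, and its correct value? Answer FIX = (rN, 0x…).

0: ✓ CMP  NZCV=0010
1: ✓ ADDGT  r3←0x0d
2: ✓ MOVCS  r1←0x39
3: · SUBMI
4: ✓ CMP  NZCV=0000
5: · ADDMI
6: ✓ MOVLS  r0←0xd4
7: ✓ MOVLS  r2←0x91
8: ✓ CMP  NZCV=1010
9: · ADDGT
10: · ADDVS
11: ✓ ADDNE  r5←0xde

FIX = (r3, 0x0d)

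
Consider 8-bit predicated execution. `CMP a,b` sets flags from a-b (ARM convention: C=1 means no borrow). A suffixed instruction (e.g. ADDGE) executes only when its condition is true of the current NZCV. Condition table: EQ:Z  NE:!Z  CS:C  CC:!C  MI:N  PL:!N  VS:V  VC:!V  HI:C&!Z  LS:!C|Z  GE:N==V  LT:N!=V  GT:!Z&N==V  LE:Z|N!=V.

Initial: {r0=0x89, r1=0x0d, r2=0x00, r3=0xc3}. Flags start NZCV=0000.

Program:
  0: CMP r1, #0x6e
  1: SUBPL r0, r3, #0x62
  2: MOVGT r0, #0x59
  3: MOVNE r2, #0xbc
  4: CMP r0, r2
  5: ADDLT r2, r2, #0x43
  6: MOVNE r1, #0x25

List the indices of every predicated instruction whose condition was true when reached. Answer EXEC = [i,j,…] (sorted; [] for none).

[0] flags=1000 → (cmp)
[1] flags=1000 PL?F → skip
[2] flags=1000 GT?F → skip
[3] flags=1000 NE?T → r2=0xbc
[4] flags=1000 → (cmp)
[5] flags=1000 LT?T → r2=0xff
[6] flags=1000 NE?T → r1=0x25

EXEC = [3,5,6]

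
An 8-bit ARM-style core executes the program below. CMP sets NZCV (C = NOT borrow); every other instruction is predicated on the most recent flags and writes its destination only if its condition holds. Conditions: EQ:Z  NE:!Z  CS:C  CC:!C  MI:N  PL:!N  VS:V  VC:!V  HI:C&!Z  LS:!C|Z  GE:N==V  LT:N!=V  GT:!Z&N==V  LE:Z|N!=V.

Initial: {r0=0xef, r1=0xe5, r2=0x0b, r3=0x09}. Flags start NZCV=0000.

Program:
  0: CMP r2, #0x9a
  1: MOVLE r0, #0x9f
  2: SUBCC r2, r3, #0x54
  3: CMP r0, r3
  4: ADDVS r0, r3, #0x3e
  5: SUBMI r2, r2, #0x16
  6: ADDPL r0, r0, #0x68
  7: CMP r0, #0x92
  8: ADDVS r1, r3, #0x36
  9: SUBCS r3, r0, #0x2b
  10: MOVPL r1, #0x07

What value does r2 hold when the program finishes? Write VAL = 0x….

VAL = 0x9f

[0] flags=0000 → (cmp)
[1] flags=0000 LE?F → skip
[2] flags=0000 CC?T → r2=0xb5
[3] flags=1010 → (cmp)
[4] flags=1010 VS?F → skip
[5] flags=1010 MI?T → r2=0x9f
[6] flags=1010 PL?F → skip
[7] flags=0010 → (cmp)
[8] flags=0010 VS?F → skip
[9] flags=0010 CS?T → r3=0xc4
[10] flags=0010 PL?T → r1=0x07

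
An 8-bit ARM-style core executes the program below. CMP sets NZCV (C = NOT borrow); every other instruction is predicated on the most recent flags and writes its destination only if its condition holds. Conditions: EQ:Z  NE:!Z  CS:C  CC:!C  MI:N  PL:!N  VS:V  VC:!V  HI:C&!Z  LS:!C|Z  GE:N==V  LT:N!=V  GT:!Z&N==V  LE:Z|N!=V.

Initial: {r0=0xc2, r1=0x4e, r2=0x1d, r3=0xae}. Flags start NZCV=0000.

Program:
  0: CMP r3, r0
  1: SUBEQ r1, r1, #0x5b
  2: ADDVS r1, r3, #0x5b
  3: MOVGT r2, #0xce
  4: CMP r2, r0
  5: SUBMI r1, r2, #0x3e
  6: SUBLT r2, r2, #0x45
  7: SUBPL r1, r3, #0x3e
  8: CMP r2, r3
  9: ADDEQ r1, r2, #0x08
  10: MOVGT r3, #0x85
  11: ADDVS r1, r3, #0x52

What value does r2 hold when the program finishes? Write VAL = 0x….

VAL = 0x1d

[0] flags=1000 → (cmp)
[1] flags=1000 EQ?F → skip
[2] flags=1000 VS?F → skip
[3] flags=1000 GT?F → skip
[4] flags=0000 → (cmp)
[5] flags=0000 MI?F → skip
[6] flags=0000 LT?F → skip
[7] flags=0000 PL?T → r1=0x70
[8] flags=0000 → (cmp)
[9] flags=0000 EQ?F → skip
[10] flags=0000 GT?T → r3=0x85
[11] flags=0000 VS?F → skip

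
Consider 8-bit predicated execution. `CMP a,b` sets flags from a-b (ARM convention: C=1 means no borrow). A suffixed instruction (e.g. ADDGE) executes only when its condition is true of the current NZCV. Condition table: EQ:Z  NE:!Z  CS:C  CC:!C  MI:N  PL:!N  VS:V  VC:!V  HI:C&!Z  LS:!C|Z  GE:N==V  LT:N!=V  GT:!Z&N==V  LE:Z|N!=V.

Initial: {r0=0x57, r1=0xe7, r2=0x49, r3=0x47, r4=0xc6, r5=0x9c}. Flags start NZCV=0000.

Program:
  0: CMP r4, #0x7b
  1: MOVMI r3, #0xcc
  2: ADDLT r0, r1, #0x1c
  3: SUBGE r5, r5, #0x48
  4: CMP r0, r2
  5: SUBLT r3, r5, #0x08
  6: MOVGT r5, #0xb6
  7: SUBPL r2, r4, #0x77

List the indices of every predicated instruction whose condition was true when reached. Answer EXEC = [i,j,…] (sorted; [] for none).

0: ✓ CMP  NZCV=0011
1: · MOVMI
2: ✓ ADDLT  r0←0x03
3: · SUBGE
4: ✓ CMP  NZCV=1000
5: ✓ SUBLT  r3←0x94
6: · MOVGT
7: · SUBPL

EXEC = [2,5]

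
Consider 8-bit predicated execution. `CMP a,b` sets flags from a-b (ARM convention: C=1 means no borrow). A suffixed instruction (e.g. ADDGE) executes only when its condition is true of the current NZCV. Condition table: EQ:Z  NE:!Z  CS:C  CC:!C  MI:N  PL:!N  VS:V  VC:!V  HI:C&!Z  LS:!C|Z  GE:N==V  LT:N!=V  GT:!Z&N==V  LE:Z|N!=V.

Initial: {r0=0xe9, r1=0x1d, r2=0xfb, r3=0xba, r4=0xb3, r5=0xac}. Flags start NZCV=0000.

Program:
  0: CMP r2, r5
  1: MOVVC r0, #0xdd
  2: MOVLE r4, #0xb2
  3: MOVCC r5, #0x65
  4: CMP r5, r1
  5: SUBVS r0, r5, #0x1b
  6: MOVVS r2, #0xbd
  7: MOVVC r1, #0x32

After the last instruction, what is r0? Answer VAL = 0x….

0: ✓ CMP  NZCV=0010
1: ✓ MOVVC  r0←0xdd
2: · MOVLE
3: · MOVCC
4: ✓ CMP  NZCV=1010
5: · SUBVS
6: · MOVVS
7: ✓ MOVVC  r1←0x32

VAL = 0xdd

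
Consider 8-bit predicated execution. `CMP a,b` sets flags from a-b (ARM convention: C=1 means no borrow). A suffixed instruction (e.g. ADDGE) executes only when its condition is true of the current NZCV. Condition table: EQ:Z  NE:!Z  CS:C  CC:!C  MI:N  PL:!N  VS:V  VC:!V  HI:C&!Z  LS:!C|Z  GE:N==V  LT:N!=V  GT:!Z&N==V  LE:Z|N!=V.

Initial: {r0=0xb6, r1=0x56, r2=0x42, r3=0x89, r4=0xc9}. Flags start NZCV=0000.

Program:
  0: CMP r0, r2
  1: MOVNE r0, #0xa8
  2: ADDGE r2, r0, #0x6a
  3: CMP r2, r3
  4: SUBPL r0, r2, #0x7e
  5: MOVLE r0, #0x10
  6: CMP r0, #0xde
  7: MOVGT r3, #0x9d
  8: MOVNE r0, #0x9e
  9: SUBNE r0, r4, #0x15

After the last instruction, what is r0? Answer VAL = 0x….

VAL = 0xb4

0: ✓ CMP  NZCV=0011
1: ✓ MOVNE  r0←0xa8
2: · ADDGE
3: ✓ CMP  NZCV=1001
4: · SUBPL
5: · MOVLE
6: ✓ CMP  NZCV=1000
7: · MOVGT
8: ✓ MOVNE  r0←0x9e
9: ✓ SUBNE  r0←0xb4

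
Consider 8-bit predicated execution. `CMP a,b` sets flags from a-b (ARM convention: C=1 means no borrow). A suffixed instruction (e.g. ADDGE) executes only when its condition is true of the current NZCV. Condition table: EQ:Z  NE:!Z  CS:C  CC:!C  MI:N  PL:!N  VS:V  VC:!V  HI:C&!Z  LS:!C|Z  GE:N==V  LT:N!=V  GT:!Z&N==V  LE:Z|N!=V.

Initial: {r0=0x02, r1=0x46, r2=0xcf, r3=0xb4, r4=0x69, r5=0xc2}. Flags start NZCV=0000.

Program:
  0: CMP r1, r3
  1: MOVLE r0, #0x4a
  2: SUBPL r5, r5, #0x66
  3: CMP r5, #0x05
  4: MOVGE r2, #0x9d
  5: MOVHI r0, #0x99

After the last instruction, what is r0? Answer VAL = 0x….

VAL = 0x99

[0] flags=1001 → (cmp)
[1] flags=1001 LE?F → skip
[2] flags=1001 PL?F → skip
[3] flags=1010 → (cmp)
[4] flags=1010 GE?F → skip
[5] flags=1010 HI?T → r0=0x99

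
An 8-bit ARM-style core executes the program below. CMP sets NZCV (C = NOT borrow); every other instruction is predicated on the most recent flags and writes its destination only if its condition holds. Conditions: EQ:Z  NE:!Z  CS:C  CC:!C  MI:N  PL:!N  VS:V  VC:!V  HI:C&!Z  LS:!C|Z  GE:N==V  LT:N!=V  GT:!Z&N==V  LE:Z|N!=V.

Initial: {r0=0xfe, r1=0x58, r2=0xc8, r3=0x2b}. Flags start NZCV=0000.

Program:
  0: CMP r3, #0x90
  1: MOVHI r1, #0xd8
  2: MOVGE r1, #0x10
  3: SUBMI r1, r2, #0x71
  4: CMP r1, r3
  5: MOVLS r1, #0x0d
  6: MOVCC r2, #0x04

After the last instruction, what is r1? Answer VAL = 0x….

VAL = 0x57

[0] flags=1001 → (cmp)
[1] flags=1001 HI?F → skip
[2] flags=1001 GE?T → r1=0x10
[3] flags=1001 MI?T → r1=0x57
[4] flags=0010 → (cmp)
[5] flags=0010 LS?F → skip
[6] flags=0010 CC?F → skip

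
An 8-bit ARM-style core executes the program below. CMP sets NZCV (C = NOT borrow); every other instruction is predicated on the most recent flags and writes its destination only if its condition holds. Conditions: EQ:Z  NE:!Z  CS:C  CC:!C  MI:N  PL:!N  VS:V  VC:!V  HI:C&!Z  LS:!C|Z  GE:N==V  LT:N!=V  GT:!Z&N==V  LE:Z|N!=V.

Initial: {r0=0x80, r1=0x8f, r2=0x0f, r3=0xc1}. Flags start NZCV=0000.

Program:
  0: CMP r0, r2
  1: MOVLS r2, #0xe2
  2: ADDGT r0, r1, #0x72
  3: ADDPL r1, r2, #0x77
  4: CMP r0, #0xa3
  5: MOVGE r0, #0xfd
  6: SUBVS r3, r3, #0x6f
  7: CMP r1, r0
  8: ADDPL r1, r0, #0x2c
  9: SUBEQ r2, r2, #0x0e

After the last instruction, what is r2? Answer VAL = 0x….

0: ✓ CMP  NZCV=0011
1: · MOVLS
2: · ADDGT
3: ✓ ADDPL  r1←0x86
4: ✓ CMP  NZCV=1000
5: · MOVGE
6: · SUBVS
7: ✓ CMP  NZCV=0010
8: ✓ ADDPL  r1←0xac
9: · SUBEQ

VAL = 0x0f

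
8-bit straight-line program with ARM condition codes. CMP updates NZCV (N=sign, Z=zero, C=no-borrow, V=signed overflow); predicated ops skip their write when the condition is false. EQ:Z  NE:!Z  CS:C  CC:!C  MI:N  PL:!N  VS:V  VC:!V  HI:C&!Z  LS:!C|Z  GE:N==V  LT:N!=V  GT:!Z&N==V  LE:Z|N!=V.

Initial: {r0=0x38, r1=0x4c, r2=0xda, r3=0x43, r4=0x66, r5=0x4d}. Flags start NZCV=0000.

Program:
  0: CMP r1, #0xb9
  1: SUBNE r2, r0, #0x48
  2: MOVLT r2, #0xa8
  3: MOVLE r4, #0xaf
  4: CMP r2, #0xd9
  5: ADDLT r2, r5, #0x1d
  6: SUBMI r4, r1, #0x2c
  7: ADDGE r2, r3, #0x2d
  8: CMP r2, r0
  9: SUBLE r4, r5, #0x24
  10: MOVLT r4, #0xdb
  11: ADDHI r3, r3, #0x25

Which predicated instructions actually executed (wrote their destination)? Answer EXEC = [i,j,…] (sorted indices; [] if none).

EXEC = [1,7,11]

[0] flags=1001 → (cmp)
[1] flags=1001 NE?T → r2=0xf0
[2] flags=1001 LT?F → skip
[3] flags=1001 LE?F → skip
[4] flags=0010 → (cmp)
[5] flags=0010 LT?F → skip
[6] flags=0010 MI?F → skip
[7] flags=0010 GE?T → r2=0x70
[8] flags=0010 → (cmp)
[9] flags=0010 LE?F → skip
[10] flags=0010 LT?F → skip
[11] flags=0010 HI?T → r3=0x68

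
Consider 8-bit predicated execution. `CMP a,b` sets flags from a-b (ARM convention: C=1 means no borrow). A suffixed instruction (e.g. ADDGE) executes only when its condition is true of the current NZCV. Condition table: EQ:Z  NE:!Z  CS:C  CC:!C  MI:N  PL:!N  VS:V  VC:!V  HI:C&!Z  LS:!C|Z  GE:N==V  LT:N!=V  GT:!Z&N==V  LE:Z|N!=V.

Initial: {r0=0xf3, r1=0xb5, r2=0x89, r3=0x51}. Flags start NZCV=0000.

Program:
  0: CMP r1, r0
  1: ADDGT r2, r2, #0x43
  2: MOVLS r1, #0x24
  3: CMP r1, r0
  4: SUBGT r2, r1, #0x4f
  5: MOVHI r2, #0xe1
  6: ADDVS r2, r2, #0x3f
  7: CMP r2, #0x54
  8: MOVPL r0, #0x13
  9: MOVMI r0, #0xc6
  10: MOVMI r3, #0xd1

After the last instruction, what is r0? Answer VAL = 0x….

[0] flags=1000 → (cmp)
[1] flags=1000 GT?F → skip
[2] flags=1000 LS?T → r1=0x24
[3] flags=0000 → (cmp)
[4] flags=0000 GT?T → r2=0xd5
[5] flags=0000 HI?F → skip
[6] flags=0000 VS?F → skip
[7] flags=1010 → (cmp)
[8] flags=1010 PL?F → skip
[9] flags=1010 MI?T → r0=0xc6
[10] flags=1010 MI?T → r3=0xd1

VAL = 0xc6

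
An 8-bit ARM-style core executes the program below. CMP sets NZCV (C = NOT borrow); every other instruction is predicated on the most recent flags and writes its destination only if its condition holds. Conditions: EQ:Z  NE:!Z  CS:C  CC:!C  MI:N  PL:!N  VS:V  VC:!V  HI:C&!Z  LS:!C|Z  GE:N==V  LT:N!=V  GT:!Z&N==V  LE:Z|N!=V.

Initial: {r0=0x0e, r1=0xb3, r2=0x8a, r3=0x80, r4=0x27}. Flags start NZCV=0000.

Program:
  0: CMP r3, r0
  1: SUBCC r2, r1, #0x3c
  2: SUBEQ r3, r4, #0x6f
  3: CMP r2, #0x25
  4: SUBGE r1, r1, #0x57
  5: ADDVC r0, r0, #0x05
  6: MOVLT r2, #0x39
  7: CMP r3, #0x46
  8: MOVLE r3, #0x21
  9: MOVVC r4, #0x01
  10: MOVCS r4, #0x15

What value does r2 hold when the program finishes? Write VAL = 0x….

VAL = 0x39

0: ✓ CMP  NZCV=0011
1: · SUBCC
2: · SUBEQ
3: ✓ CMP  NZCV=0011
4: · SUBGE
5: · ADDVC
6: ✓ MOVLT  r2←0x39
7: ✓ CMP  NZCV=0011
8: ✓ MOVLE  r3←0x21
9: · MOVVC
10: ✓ MOVCS  r4←0x15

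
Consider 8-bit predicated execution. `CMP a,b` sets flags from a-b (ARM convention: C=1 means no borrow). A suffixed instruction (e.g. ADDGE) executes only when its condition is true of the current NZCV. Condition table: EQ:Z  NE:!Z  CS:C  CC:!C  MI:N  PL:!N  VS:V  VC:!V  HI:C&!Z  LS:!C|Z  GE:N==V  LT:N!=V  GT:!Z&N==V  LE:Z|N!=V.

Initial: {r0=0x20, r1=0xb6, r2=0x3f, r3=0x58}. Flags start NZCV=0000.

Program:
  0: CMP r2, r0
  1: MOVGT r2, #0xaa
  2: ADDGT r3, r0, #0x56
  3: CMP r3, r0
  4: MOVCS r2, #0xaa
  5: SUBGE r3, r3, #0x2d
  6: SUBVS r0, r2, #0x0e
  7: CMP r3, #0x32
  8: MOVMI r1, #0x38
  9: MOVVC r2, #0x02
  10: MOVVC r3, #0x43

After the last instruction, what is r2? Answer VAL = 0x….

VAL = 0x02

0: ✓ CMP  NZCV=0010
1: ✓ MOVGT  r2←0xaa
2: ✓ ADDGT  r3←0x76
3: ✓ CMP  NZCV=0010
4: ✓ MOVCS  r2←0xaa
5: ✓ SUBGE  r3←0x49
6: · SUBVS
7: ✓ CMP  NZCV=0010
8: · MOVMI
9: ✓ MOVVC  r2←0x02
10: ✓ MOVVC  r3←0x43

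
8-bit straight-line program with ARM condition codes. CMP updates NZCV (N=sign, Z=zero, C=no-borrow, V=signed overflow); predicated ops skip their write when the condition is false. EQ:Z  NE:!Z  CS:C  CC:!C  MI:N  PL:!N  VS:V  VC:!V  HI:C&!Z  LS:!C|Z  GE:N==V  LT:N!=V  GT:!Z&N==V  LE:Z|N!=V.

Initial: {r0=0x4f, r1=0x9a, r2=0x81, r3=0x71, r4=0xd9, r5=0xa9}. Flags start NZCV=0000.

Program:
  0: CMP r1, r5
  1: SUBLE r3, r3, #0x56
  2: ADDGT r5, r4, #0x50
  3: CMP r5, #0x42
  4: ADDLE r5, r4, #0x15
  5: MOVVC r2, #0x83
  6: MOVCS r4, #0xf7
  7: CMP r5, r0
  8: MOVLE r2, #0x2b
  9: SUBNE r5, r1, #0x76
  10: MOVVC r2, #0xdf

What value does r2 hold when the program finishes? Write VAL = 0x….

VAL = 0xdf

0: ✓ CMP  NZCV=1000
1: ✓ SUBLE  r3←0x1b
2: · ADDGT
3: ✓ CMP  NZCV=0011
4: ✓ ADDLE  r5←0xee
5: · MOVVC
6: ✓ MOVCS  r4←0xf7
7: ✓ CMP  NZCV=1010
8: ✓ MOVLE  r2←0x2b
9: ✓ SUBNE  r5←0x24
10: ✓ MOVVC  r2←0xdf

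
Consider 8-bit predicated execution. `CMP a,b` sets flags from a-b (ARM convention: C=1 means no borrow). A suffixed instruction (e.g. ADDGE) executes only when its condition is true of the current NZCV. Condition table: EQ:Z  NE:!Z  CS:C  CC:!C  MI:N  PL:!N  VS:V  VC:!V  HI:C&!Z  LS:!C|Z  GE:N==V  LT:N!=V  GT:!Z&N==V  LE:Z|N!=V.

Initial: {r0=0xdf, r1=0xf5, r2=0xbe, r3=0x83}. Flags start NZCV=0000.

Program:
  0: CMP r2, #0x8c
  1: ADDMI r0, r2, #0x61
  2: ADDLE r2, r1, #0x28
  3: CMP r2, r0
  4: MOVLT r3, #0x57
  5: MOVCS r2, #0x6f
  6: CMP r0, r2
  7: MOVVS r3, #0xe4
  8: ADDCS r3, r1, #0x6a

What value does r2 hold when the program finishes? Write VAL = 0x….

VAL = 0xbe

[0] flags=0010 → (cmp)
[1] flags=0010 MI?F → skip
[2] flags=0010 LE?F → skip
[3] flags=1000 → (cmp)
[4] flags=1000 LT?T → r3=0x57
[5] flags=1000 CS?F → skip
[6] flags=0010 → (cmp)
[7] flags=0010 VS?F → skip
[8] flags=0010 CS?T → r3=0x5f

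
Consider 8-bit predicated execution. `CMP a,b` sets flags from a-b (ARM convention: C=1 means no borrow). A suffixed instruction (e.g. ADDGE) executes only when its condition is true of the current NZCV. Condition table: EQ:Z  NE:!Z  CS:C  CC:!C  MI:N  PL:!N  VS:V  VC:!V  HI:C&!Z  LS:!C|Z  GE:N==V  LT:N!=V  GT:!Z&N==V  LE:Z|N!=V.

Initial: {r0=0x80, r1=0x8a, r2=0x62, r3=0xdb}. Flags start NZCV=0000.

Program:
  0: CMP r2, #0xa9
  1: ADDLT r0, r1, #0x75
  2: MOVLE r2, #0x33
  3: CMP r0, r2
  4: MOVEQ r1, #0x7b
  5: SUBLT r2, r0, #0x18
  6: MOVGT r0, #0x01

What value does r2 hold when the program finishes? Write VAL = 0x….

[0] flags=1001 → (cmp)
[1] flags=1001 LT?F → skip
[2] flags=1001 LE?F → skip
[3] flags=0011 → (cmp)
[4] flags=0011 EQ?F → skip
[5] flags=0011 LT?T → r2=0x68
[6] flags=0011 GT?F → skip

VAL = 0x68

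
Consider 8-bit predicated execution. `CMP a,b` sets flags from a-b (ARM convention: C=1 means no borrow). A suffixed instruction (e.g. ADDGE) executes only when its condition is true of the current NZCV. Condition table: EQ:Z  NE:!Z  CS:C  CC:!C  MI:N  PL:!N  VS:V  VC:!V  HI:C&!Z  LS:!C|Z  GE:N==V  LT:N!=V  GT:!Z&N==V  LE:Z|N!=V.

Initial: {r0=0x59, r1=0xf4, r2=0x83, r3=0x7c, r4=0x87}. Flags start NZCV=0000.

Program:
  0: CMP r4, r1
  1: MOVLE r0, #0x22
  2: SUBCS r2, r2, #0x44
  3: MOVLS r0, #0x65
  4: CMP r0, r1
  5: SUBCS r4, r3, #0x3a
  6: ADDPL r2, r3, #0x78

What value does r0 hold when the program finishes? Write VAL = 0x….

0: ✓ CMP  NZCV=1000
1: ✓ MOVLE  r0←0x22
2: · SUBCS
3: ✓ MOVLS  r0←0x65
4: ✓ CMP  NZCV=0000
5: · SUBCS
6: ✓ ADDPL  r2←0xf4

VAL = 0x65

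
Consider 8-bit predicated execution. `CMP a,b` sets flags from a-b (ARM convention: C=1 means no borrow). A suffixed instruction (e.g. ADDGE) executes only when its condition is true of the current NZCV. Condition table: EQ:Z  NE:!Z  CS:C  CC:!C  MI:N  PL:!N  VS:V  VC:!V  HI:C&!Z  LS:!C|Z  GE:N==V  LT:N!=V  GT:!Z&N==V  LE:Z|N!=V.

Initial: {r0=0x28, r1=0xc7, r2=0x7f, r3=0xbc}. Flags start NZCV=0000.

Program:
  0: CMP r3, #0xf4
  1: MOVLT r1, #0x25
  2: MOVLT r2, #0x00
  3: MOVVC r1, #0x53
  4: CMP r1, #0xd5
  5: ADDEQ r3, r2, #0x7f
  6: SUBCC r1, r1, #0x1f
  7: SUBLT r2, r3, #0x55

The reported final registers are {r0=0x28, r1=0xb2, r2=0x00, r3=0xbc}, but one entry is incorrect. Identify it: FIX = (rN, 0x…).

0: ✓ CMP  NZCV=1000
1: ✓ MOVLT  r1←0x25
2: ✓ MOVLT  r2←0x00
3: ✓ MOVVC  r1←0x53
4: ✓ CMP  NZCV=0000
5: · ADDEQ
6: ✓ SUBCC  r1←0x34
7: · SUBLT

FIX = (r1, 0x34)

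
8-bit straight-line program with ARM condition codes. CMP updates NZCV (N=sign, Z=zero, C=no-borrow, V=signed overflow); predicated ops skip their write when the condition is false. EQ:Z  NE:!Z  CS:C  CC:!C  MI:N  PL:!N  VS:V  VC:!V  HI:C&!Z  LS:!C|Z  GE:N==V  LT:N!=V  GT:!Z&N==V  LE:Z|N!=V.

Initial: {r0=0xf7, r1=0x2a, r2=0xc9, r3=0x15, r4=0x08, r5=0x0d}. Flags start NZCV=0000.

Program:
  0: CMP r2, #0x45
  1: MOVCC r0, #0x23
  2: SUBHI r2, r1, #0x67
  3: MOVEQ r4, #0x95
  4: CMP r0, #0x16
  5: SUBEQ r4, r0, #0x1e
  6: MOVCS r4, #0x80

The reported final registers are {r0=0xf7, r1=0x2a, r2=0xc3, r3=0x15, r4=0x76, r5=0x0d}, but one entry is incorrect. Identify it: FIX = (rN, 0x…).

0: ✓ CMP  NZCV=1010
1: · MOVCC
2: ✓ SUBHI  r2←0xc3
3: · MOVEQ
4: ✓ CMP  NZCV=1010
5: · SUBEQ
6: ✓ MOVCS  r4←0x80

FIX = (r4, 0x80)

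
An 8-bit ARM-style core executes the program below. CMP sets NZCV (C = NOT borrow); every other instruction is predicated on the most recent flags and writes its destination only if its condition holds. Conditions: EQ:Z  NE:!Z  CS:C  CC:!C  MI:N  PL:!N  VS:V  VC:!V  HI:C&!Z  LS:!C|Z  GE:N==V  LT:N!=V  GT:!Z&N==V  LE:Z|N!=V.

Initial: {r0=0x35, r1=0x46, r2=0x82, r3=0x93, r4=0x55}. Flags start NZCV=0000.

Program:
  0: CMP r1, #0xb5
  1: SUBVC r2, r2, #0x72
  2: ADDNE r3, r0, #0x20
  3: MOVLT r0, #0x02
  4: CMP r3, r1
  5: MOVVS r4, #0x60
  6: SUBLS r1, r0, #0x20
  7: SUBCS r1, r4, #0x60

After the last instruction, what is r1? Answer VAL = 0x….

VAL = 0xf5

[0] flags=1001 → (cmp)
[1] flags=1001 VC?F → skip
[2] flags=1001 NE?T → r3=0x55
[3] flags=1001 LT?F → skip
[4] flags=0010 → (cmp)
[5] flags=0010 VS?F → skip
[6] flags=0010 LS?F → skip
[7] flags=0010 CS?T → r1=0xf5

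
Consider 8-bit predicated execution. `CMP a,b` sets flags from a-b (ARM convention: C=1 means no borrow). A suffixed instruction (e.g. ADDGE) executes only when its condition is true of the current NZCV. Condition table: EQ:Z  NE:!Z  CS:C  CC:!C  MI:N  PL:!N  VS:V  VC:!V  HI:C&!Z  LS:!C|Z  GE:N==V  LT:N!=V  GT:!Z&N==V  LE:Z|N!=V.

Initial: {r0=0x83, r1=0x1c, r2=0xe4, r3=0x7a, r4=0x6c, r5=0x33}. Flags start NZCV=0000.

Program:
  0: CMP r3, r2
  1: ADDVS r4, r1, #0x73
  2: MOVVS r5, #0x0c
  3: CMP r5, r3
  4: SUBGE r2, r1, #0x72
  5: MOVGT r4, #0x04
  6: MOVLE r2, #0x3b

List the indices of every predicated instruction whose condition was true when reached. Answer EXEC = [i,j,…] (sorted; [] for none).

0: ✓ CMP  NZCV=1001
1: ✓ ADDVS  r4←0x8f
2: ✓ MOVVS  r5←0x0c
3: ✓ CMP  NZCV=1000
4: · SUBGE
5: · MOVGT
6: ✓ MOVLE  r2←0x3b

EXEC = [1,2,6]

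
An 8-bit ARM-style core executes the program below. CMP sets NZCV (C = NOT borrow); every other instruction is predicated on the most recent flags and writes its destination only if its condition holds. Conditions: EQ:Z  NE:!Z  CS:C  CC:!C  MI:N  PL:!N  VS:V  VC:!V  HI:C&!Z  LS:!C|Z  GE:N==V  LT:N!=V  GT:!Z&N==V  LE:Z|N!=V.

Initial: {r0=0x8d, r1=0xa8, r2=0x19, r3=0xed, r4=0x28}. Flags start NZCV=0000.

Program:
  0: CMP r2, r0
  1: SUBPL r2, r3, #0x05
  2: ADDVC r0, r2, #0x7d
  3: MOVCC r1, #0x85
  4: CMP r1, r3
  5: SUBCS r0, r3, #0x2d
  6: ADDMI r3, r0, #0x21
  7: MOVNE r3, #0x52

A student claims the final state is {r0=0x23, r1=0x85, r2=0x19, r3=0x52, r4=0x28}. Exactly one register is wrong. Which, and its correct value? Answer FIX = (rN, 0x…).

[0] flags=1001 → (cmp)
[1] flags=1001 PL?F → skip
[2] flags=1001 VC?F → skip
[3] flags=1001 CC?T → r1=0x85
[4] flags=1000 → (cmp)
[5] flags=1000 CS?F → skip
[6] flags=1000 MI?T → r3=0xae
[7] flags=1000 NE?T → r3=0x52

FIX = (r0, 0x8d)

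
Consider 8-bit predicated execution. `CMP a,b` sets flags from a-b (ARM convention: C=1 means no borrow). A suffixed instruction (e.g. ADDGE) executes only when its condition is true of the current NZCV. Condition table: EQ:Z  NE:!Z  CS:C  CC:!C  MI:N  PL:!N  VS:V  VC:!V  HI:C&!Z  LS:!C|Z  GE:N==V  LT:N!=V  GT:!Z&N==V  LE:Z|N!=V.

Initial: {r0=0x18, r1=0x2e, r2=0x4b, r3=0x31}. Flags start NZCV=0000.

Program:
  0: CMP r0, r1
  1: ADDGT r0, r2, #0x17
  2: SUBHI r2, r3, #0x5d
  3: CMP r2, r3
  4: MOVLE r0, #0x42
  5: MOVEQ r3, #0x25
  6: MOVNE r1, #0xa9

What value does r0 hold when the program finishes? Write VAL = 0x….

VAL = 0x18

0: ✓ CMP  NZCV=1000
1: · ADDGT
2: · SUBHI
3: ✓ CMP  NZCV=0010
4: · MOVLE
5: · MOVEQ
6: ✓ MOVNE  r1←0xa9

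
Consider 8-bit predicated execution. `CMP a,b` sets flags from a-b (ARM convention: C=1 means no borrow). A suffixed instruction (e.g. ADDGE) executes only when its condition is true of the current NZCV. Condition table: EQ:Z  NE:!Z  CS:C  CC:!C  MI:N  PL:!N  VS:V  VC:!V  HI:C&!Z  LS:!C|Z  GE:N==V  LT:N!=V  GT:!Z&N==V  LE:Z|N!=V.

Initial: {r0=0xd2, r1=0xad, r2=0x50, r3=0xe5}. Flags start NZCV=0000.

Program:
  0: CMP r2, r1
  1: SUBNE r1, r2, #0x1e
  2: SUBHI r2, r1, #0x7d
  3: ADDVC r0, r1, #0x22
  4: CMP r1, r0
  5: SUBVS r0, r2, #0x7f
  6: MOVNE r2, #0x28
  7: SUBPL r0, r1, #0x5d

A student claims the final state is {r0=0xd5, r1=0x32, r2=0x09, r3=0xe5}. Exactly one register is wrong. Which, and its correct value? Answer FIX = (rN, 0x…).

FIX = (r2, 0x28)

[0] flags=1001 → (cmp)
[1] flags=1001 NE?T → r1=0x32
[2] flags=1001 HI?F → skip
[3] flags=1001 VC?F → skip
[4] flags=0000 → (cmp)
[5] flags=0000 VS?F → skip
[6] flags=0000 NE?T → r2=0x28
[7] flags=0000 PL?T → r0=0xd5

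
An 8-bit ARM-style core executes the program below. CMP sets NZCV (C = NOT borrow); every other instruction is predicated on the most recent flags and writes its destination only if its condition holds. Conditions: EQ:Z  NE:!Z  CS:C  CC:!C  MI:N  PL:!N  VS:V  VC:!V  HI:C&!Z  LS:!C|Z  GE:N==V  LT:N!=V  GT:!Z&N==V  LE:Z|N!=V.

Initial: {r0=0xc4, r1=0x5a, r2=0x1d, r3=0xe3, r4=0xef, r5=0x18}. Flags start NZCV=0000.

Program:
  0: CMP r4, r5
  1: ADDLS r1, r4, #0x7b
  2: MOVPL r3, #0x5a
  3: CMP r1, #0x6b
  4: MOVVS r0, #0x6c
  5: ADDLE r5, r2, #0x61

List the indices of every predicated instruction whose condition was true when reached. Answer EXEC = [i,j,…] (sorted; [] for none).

0: ✓ CMP  NZCV=1010
1: · ADDLS
2: · MOVPL
3: ✓ CMP  NZCV=1000
4: · MOVVS
5: ✓ ADDLE  r5←0x7e

EXEC = [5]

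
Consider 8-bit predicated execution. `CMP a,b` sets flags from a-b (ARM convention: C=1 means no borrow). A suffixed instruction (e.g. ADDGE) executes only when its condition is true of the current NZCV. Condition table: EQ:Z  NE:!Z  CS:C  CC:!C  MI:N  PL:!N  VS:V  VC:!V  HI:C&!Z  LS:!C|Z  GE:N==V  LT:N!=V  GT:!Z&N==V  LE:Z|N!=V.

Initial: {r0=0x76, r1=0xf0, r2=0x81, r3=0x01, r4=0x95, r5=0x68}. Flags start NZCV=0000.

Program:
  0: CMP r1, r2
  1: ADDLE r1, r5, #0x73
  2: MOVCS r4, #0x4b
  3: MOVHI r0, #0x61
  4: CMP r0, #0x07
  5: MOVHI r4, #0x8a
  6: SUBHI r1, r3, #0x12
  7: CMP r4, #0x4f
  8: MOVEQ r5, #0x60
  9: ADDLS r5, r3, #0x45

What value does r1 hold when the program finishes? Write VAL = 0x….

0: ✓ CMP  NZCV=0010
1: · ADDLE
2: ✓ MOVCS  r4←0x4b
3: ✓ MOVHI  r0←0x61
4: ✓ CMP  NZCV=0010
5: ✓ MOVHI  r4←0x8a
6: ✓ SUBHI  r1←0xef
7: ✓ CMP  NZCV=0011
8: · MOVEQ
9: · ADDLS

VAL = 0xef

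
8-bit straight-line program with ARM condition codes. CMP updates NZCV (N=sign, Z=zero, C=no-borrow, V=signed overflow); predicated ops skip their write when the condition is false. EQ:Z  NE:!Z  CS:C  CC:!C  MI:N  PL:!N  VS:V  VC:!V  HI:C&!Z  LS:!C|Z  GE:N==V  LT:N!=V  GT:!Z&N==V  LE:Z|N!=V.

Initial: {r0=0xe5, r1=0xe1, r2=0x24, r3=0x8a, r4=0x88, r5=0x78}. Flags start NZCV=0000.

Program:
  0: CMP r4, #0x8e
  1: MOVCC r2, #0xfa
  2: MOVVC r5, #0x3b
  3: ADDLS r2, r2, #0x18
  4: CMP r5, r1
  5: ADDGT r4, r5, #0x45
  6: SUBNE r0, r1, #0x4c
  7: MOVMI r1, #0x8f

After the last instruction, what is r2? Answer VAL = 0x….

VAL = 0x12

0: ✓ CMP  NZCV=1000
1: ✓ MOVCC  r2←0xfa
2: ✓ MOVVC  r5←0x3b
3: ✓ ADDLS  r2←0x12
4: ✓ CMP  NZCV=0000
5: ✓ ADDGT  r4←0x80
6: ✓ SUBNE  r0←0x95
7: · MOVMI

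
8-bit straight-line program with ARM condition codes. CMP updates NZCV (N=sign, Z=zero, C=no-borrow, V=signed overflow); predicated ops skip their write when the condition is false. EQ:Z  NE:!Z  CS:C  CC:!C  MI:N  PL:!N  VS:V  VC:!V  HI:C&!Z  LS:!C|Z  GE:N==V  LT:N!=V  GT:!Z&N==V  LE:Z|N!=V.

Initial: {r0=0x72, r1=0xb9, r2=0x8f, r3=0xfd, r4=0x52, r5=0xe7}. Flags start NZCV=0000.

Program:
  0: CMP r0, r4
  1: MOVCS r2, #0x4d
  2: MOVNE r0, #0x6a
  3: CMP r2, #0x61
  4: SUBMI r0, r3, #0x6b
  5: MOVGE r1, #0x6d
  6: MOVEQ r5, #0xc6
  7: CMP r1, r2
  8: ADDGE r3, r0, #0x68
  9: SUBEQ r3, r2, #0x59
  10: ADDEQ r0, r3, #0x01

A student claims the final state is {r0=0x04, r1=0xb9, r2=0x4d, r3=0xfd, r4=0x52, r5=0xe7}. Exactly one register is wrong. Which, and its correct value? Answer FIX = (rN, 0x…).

0: ✓ CMP  NZCV=0010
1: ✓ MOVCS  r2←0x4d
2: ✓ MOVNE  r0←0x6a
3: ✓ CMP  NZCV=1000
4: ✓ SUBMI  r0←0x92
5: · MOVGE
6: · MOVEQ
7: ✓ CMP  NZCV=0011
8: · ADDGE
9: · SUBEQ
10: · ADDEQ

FIX = (r0, 0x92)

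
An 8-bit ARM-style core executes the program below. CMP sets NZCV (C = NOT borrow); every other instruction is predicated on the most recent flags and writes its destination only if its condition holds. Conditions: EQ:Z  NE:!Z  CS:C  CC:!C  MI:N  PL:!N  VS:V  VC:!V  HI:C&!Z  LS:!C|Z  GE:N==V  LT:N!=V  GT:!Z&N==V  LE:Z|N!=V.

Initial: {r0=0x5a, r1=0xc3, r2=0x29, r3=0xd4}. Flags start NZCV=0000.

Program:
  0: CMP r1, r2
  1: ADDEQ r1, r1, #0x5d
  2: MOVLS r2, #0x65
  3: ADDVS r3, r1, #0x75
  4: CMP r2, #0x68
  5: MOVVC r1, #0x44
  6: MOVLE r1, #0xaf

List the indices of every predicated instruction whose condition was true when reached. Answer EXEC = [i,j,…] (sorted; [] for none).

[0] flags=1010 → (cmp)
[1] flags=1010 EQ?F → skip
[2] flags=1010 LS?F → skip
[3] flags=1010 VS?F → skip
[4] flags=1000 → (cmp)
[5] flags=1000 VC?T → r1=0x44
[6] flags=1000 LE?T → r1=0xaf

EXEC = [5,6]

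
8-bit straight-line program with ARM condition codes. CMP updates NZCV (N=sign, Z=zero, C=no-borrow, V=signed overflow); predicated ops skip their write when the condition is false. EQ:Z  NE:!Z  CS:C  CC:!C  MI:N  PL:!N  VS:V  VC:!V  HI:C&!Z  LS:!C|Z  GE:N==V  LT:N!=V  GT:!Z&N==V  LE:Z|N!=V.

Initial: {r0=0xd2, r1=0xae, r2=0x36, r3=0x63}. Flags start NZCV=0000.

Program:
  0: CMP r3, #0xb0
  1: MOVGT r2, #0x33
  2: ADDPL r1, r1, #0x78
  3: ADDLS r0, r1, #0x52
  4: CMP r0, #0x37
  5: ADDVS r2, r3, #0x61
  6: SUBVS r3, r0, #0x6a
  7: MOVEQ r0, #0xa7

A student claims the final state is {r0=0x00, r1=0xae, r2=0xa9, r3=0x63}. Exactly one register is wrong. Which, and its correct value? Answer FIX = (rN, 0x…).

0: ✓ CMP  NZCV=1001
1: ✓ MOVGT  r2←0x33
2: · ADDPL
3: ✓ ADDLS  r0←0x00
4: ✓ CMP  NZCV=1000
5: · ADDVS
6: · SUBVS
7: · MOVEQ

FIX = (r2, 0x33)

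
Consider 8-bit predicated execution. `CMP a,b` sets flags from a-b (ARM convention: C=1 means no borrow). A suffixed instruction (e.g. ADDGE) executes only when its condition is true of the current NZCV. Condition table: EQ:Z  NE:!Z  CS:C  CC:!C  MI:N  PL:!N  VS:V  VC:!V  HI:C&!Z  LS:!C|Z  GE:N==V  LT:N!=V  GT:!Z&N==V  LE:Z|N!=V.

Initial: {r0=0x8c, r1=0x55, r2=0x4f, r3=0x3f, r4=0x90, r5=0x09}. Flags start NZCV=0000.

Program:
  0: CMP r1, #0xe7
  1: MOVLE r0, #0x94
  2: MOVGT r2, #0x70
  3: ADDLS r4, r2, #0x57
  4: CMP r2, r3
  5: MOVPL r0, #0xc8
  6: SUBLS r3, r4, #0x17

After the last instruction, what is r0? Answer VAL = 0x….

VAL = 0xc8

[0] flags=0000 → (cmp)
[1] flags=0000 LE?F → skip
[2] flags=0000 GT?T → r2=0x70
[3] flags=0000 LS?T → r4=0xc7
[4] flags=0010 → (cmp)
[5] flags=0010 PL?T → r0=0xc8
[6] flags=0010 LS?F → skip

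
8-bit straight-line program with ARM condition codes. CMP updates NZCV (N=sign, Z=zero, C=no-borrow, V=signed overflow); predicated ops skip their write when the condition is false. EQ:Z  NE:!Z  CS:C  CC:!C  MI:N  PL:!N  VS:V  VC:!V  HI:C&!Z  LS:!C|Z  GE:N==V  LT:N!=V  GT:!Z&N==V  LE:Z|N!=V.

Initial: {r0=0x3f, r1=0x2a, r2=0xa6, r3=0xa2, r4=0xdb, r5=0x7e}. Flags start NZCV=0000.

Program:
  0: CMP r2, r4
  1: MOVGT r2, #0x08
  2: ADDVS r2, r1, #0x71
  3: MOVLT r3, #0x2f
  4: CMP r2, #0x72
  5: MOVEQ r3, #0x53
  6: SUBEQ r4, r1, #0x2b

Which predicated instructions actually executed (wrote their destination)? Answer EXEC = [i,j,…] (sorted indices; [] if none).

EXEC = [3]

[0] flags=1000 → (cmp)
[1] flags=1000 GT?F → skip
[2] flags=1000 VS?F → skip
[3] flags=1000 LT?T → r3=0x2f
[4] flags=0011 → (cmp)
[5] flags=0011 EQ?F → skip
[6] flags=0011 EQ?F → skip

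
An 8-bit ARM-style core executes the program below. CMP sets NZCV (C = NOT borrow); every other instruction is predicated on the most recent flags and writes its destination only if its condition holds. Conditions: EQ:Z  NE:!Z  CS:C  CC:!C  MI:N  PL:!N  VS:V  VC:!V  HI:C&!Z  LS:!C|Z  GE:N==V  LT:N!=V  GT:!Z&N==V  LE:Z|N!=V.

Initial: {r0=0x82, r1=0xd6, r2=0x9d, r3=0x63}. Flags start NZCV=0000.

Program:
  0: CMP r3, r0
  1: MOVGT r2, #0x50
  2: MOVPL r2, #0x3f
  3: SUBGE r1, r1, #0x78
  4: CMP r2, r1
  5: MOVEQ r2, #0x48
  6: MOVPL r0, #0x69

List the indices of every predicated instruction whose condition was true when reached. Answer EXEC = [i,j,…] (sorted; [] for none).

0: ✓ CMP  NZCV=1001
1: ✓ MOVGT  r2←0x50
2: · MOVPL
3: ✓ SUBGE  r1←0x5e
4: ✓ CMP  NZCV=1000
5: · MOVEQ
6: · MOVPL

EXEC = [1,3]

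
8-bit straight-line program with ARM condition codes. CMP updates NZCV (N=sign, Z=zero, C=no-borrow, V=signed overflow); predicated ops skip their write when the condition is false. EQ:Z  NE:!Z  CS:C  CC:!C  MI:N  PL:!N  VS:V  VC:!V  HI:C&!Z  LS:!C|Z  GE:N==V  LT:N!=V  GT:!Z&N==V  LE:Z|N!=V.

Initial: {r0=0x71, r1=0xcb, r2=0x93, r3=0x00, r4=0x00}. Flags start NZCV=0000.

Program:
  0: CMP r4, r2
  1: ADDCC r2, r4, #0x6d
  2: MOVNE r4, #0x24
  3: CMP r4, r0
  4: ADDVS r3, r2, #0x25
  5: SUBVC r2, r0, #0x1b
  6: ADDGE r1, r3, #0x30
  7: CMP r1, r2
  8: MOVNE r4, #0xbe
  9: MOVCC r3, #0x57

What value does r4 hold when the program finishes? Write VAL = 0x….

VAL = 0xbe

0: ✓ CMP  NZCV=0000
1: ✓ ADDCC  r2←0x6d
2: ✓ MOVNE  r4←0x24
3: ✓ CMP  NZCV=1000
4: · ADDVS
5: ✓ SUBVC  r2←0x56
6: · ADDGE
7: ✓ CMP  NZCV=0011
8: ✓ MOVNE  r4←0xbe
9: · MOVCC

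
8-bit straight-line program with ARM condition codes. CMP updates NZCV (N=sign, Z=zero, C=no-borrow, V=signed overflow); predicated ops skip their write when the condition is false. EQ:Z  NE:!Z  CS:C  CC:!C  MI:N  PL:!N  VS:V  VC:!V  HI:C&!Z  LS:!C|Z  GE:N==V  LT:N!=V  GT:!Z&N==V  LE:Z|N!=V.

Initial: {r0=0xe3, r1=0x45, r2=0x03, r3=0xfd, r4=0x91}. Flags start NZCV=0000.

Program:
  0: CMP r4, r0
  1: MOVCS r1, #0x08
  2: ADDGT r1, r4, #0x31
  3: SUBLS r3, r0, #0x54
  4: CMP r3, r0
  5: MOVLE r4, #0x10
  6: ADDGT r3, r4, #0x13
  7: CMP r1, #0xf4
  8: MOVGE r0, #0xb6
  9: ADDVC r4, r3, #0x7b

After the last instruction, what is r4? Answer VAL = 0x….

[0] flags=1000 → (cmp)
[1] flags=1000 CS?F → skip
[2] flags=1000 GT?F → skip
[3] flags=1000 LS?T → r3=0x8f
[4] flags=1000 → (cmp)
[5] flags=1000 LE?T → r4=0x10
[6] flags=1000 GT?F → skip
[7] flags=0000 → (cmp)
[8] flags=0000 GE?T → r0=0xb6
[9] flags=0000 VC?T → r4=0x0a

VAL = 0x0a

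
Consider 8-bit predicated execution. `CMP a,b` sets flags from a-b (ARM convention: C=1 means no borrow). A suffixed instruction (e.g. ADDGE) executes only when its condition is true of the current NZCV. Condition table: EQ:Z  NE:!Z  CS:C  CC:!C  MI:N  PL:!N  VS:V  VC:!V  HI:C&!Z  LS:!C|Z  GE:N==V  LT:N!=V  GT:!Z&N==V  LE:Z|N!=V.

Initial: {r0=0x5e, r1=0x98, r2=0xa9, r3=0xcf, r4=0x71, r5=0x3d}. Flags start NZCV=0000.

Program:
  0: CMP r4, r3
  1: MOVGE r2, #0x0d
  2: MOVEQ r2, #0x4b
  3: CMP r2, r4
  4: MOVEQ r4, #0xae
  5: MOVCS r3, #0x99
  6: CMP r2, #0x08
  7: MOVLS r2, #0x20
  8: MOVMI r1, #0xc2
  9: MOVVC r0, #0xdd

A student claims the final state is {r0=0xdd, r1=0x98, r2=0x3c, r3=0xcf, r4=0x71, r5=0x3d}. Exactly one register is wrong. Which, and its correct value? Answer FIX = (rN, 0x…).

0: ✓ CMP  NZCV=1001
1: ✓ MOVGE  r2←0x0d
2: · MOVEQ
3: ✓ CMP  NZCV=1000
4: · MOVEQ
5: · MOVCS
6: ✓ CMP  NZCV=0010
7: · MOVLS
8: · MOVMI
9: ✓ MOVVC  r0←0xdd

FIX = (r2, 0x0d)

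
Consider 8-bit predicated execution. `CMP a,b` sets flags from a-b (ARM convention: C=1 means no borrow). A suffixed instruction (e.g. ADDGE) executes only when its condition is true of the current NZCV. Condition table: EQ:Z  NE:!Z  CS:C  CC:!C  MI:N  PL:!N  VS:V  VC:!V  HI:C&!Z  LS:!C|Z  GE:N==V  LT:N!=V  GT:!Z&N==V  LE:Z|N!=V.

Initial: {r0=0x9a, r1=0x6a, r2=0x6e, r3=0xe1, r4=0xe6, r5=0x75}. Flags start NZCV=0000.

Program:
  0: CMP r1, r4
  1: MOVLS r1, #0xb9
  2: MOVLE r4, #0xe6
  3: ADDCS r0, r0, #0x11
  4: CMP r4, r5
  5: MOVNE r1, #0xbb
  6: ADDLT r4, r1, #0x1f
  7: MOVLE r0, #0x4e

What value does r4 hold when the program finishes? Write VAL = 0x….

[0] flags=1001 → (cmp)
[1] flags=1001 LS?T → r1=0xb9
[2] flags=1001 LE?F → skip
[3] flags=1001 CS?F → skip
[4] flags=0011 → (cmp)
[5] flags=0011 NE?T → r1=0xbb
[6] flags=0011 LT?T → r4=0xda
[7] flags=0011 LE?T → r0=0x4e

VAL = 0xda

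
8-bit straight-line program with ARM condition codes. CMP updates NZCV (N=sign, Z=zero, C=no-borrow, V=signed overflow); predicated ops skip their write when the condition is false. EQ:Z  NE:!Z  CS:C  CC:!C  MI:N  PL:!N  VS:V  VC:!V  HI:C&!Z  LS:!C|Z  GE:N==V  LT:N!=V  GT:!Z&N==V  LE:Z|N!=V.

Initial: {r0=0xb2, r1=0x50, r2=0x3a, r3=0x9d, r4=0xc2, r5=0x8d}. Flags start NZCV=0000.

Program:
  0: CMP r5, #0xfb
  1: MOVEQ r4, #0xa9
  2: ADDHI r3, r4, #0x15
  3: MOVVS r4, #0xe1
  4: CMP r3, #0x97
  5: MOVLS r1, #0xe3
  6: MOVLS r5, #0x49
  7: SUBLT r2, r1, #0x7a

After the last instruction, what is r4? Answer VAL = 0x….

VAL = 0xc2

[0] flags=1000 → (cmp)
[1] flags=1000 EQ?F → skip
[2] flags=1000 HI?F → skip
[3] flags=1000 VS?F → skip
[4] flags=0010 → (cmp)
[5] flags=0010 LS?F → skip
[6] flags=0010 LS?F → skip
[7] flags=0010 LT?F → skip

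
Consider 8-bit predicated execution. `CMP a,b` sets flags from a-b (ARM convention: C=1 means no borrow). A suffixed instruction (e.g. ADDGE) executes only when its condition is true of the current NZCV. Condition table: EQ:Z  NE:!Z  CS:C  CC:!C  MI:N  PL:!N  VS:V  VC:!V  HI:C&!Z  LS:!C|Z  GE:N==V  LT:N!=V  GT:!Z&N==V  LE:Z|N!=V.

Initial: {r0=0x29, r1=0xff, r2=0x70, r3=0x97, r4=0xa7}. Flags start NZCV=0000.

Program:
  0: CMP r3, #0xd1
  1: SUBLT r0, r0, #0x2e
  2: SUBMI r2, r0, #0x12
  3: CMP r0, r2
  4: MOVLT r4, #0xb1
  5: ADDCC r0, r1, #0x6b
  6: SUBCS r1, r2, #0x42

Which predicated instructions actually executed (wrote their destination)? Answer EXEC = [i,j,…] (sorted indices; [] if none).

EXEC = [1,2,6]

[0] flags=1000 → (cmp)
[1] flags=1000 LT?T → r0=0xfb
[2] flags=1000 MI?T → r2=0xe9
[3] flags=0010 → (cmp)
[4] flags=0010 LT?F → skip
[5] flags=0010 CC?F → skip
[6] flags=0010 CS?T → r1=0xa7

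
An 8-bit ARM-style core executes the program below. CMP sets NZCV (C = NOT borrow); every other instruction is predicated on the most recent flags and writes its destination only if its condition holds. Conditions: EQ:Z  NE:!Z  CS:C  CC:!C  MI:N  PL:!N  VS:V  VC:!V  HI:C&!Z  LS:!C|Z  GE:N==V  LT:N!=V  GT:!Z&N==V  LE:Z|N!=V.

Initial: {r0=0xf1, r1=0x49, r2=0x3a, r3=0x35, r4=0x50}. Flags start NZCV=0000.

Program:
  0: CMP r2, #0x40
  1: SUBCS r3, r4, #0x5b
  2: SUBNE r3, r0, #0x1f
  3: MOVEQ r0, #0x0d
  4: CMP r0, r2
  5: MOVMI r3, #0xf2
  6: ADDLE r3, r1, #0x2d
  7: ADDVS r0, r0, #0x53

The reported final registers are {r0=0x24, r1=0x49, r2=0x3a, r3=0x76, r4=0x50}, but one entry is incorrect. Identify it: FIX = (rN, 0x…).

FIX = (r0, 0xf1)

0: ✓ CMP  NZCV=1000
1: · SUBCS
2: ✓ SUBNE  r3←0xd2
3: · MOVEQ
4: ✓ CMP  NZCV=1010
5: ✓ MOVMI  r3←0xf2
6: ✓ ADDLE  r3←0x76
7: · ADDVS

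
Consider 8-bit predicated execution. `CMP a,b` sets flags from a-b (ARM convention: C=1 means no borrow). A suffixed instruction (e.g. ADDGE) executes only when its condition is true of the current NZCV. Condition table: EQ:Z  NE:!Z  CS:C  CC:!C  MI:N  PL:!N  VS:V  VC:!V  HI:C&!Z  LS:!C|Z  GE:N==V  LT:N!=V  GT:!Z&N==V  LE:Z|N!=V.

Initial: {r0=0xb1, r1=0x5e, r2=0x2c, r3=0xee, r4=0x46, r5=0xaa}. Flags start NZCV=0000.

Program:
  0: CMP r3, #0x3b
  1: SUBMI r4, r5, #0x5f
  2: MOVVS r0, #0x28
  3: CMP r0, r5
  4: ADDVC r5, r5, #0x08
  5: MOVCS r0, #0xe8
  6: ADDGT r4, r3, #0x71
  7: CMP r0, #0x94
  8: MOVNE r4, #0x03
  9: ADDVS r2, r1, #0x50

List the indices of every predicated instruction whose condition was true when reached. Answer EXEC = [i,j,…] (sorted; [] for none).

[0] flags=1010 → (cmp)
[1] flags=1010 MI?T → r4=0x4b
[2] flags=1010 VS?F → skip
[3] flags=0010 → (cmp)
[4] flags=0010 VC?T → r5=0xb2
[5] flags=0010 CS?T → r0=0xe8
[6] flags=0010 GT?T → r4=0x5f
[7] flags=0010 → (cmp)
[8] flags=0010 NE?T → r4=0x03
[9] flags=0010 VS?F → skip

EXEC = [1,4,5,6,8]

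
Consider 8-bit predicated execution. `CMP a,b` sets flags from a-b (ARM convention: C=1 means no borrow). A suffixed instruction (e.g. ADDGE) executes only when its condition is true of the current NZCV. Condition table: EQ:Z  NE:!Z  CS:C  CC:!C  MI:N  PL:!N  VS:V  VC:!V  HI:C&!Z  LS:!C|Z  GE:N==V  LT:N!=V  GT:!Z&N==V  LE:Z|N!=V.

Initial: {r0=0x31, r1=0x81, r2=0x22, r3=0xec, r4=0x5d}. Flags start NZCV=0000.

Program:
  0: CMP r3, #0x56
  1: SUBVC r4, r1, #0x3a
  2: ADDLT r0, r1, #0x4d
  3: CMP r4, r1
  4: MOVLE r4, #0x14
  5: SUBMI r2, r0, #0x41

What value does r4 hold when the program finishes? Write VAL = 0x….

0: ✓ CMP  NZCV=1010
1: ✓ SUBVC  r4←0x47
2: ✓ ADDLT  r0←0xce
3: ✓ CMP  NZCV=1001
4: · MOVLE
5: ✓ SUBMI  r2←0x8d

VAL = 0x47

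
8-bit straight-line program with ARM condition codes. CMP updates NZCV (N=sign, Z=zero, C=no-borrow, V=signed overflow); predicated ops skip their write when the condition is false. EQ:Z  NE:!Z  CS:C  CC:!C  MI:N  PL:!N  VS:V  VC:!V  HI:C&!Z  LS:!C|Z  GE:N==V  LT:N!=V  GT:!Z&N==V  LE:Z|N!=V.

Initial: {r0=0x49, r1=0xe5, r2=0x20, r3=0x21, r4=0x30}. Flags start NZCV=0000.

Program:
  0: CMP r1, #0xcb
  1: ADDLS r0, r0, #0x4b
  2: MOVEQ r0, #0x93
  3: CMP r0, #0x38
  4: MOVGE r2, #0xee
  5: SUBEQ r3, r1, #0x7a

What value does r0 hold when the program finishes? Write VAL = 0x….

0: ✓ CMP  NZCV=0010
1: · ADDLS
2: · MOVEQ
3: ✓ CMP  NZCV=0010
4: ✓ MOVGE  r2←0xee
5: · SUBEQ

VAL = 0x49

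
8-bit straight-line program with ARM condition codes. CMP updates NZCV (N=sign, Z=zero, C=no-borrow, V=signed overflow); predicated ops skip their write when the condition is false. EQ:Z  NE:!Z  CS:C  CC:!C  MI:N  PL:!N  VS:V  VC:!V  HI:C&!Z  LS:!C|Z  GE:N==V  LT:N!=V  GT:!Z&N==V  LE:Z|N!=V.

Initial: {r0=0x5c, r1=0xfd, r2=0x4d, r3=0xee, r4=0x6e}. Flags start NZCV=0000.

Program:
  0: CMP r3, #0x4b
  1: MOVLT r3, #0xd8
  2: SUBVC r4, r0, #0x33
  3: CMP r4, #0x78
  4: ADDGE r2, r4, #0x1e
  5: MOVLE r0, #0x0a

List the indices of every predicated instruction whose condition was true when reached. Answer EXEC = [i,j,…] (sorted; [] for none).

EXEC = [1,2,5]

[0] flags=1010 → (cmp)
[1] flags=1010 LT?T → r3=0xd8
[2] flags=1010 VC?T → r4=0x29
[3] flags=1000 → (cmp)
[4] flags=1000 GE?F → skip
[5] flags=1000 LE?T → r0=0x0a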